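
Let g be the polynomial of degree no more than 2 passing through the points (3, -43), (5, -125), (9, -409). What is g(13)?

-853

Write g(u) = au^2 + bu + c. Substituting each data point gives a linear system:
  9a + 3b + c = -43
  25a + 5b + c = -125
  81a + 9b + c = -409
Solving the system yields a = -5, b = -1, c = 5.
So g(u) = -5u^2 - u + 5.
Then g(13) = -853.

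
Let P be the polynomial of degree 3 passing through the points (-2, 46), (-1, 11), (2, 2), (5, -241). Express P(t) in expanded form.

Write P(t) = at^3 + bt^2 + ct + d. Substituting each data point gives a linear system:
  -8a + 4b - 2c + d = 46
  -a + b - c + d = 11
  8a + 4b + 2c + d = 2
  125a + 25b + 5c + d = -241
Solving the system yields a = -3, b = 5, c = 1, d = 4.
So P(t) = -3t^3 + 5t^2 + t + 4.
Check: P(-1) = 11. ✓

P(t) = -3t^3 + 5t^2 + t + 4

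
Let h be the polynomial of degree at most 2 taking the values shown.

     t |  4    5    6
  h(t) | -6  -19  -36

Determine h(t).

h(t) = -2t^2 + 5t + 6

Using the Lagrange interpolation formula with nodes 4, 5, 6:
  L_0(t) = (t - 5)(t - 6) / 2
  L_1(t) = (t - 4)(t - 6) / -1
  L_2(t) = (t - 4)(t - 5) / 2
Then h(t) = -6·L_0(t) - 19·L_1(t) - 36·L_2(t).
Expanding and collecting terms gives h(t) = -2t^2 + 5t + 6.
Check: h(5) = -19. ✓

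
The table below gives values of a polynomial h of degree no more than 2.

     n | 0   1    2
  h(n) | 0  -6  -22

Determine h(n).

Write h(n) = an^2 + bn + c. Substituting each data point gives a linear system:
  c = 0
  a + b + c = -6
  4a + 2b + c = -22
Solving the system yields a = -5, b = -1, c = 0.
So h(n) = -5n² - n.
Check: h(0) = 0. ✓

h(n) = -5n^2 - n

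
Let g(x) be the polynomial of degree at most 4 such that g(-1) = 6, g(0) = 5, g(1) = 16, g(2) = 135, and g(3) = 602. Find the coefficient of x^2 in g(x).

0

Write g(x) = ax^4 + bx^3 + cx^2 + dx + e. Substituting each data point gives a linear system:
  a - b + c - d + e = 6
  e = 5
  a + b + c + d + e = 16
  16a + 8b + 4c + 2d + e = 135
  81a + 27b + 9c + 3d + e = 602
Solving the system yields a = 6, b = 4, c = 0, d = 1, e = 5.
So g(x) = 6x⁴ + 4x³ + x + 5.
The coefficient of x^2 is 0.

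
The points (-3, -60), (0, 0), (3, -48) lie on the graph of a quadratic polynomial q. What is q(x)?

Write q(x) = ax^2 + bx + c. Substituting each data point gives a linear system:
  9a - 3b + c = -60
  c = 0
  9a + 3b + c = -48
Solving the system yields a = -6, b = 2, c = 0.
So q(x) = -6x^2 + 2x.
Check: q(-3) = -60. ✓

q(x) = -6x^2 + 2x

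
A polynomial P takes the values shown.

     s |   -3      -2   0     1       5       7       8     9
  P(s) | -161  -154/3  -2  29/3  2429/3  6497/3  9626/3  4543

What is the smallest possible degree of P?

Divided differences on the nodes -3, -2, 0, 1, 5, 7, 8, 9:
  order 0: -161  -154/3  -2  29/3  2429/3  6497/3  9626/3  4543
  order 1: 329/3  74/3  35/3  200  678  1043  4003/3
  order 2: -85/3  -13/3  113/3  239/3  365/3  437/3
  order 3: 6  6  6  6  6
  order 4: 0  0  0  0
  order 5: 0  0  0
  order 6: 0  0
  order 7: 0
The order-3 divided differences are all 6 (nonzero) and every higher order vanishes, so the data lies on a polynomial of degree exactly 3.

3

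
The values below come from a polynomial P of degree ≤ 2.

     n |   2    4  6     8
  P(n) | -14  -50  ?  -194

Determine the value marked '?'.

The 3 known points determine the degree-2 polynomial uniquely.
Write P(n) = an^2 + bn + c. Substituting each data point gives a linear system:
  4a + 2b + c = -14
  16a + 4b + c = -50
  64a + 8b + c = -194
Solving the system yields a = -3, b = 0, c = -2.
So P(n) = -3n² - 2.
Then P(6) = -110.

-110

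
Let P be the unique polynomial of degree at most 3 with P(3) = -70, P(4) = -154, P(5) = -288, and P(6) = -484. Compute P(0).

2

Using the Lagrange interpolation formula with nodes 3, 4, 5, 6:
  L_0(s) = (s - 4)(s - 5)(s - 6) / -6
  L_1(s) = (s - 3)(s - 5)(s - 6) / 2
  L_2(s) = (s - 3)(s - 4)(s - 6) / -2
  L_3(s) = (s - 3)(s - 4)(s - 5) / 6
Then P(s) = -70·L_0(s) - 154·L_1(s) - 288·L_2(s) - 484·L_3(s).
Expanding and collecting terms gives P(s) = -2s^3 - s^2 - 3s + 2.
Evaluating at s = 0: P(0) = 2.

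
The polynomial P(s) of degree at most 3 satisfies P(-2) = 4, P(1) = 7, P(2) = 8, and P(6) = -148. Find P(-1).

-1

Using the Lagrange interpolation formula with nodes -2, 1, 2, 6:
  L_0(s) = (s - 1)(s - 2)(s - 6) / -96
  L_1(s) = (s + 2)(s - 2)(s - 6) / 15
  L_2(s) = (s + 2)(s - 1)(s - 6) / -16
  L_3(s) = (s + 2)(s - 1)(s - 2) / 160
Then P(s) = 4·L_0(s) + 7·L_1(s) + 8·L_2(s) - 148·L_3(s).
Expanding and collecting terms gives P(s) = -s^3 + s^2 + 5s + 2.
Evaluating at s = -1: P(-1) = -1.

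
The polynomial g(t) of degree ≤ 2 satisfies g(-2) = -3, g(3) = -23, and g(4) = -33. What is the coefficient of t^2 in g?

-1

Write g(t) = at^2 + bt + c. Substituting each data point gives a linear system:
  4a - 2b + c = -3
  9a + 3b + c = -23
  16a + 4b + c = -33
Solving the system yields a = -1, b = -3, c = -5.
So g(t) = -t^2 - 3t - 5.
The leading coefficient is -1.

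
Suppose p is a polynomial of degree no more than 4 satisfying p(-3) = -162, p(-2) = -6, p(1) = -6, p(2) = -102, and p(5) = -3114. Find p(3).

Using the Lagrange interpolation formula with nodes -3, -2, 1, 2, 5:
  L_0(u) = (u + 2)(u - 1)(u - 2)(u - 5) / 160
  L_1(u) = (u + 3)(u - 1)(u - 2)(u - 5) / -84
  L_2(u) = (u + 3)(u + 2)(u - 2)(u - 5) / 48
  L_3(u) = (u + 3)(u + 2)(u - 1)(u - 5) / -60
  L_4(u) = (u + 3)(u + 2)(u - 1)(u - 2) / 672
Then p(u) = -162·L_0(u) - 6·L_1(u) - 6·L_2(u) - 102·L_3(u) - 3114·L_4(u).
Expanding and collecting terms gives p(u) = -4u⁴ - 5u³ + u² - 4u + 6.
Evaluating at u = 3: p(3) = -456.

-456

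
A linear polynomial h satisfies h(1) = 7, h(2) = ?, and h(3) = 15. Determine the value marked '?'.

11

On equispaced nodes a degree-1 polynomial has vanishing second forward difference, so
  h(1) - 2·h(2) + h(3) = 0.
Substituting the known values and solving for h(2):
  -2·h(2) = -22
  h(2) = 11.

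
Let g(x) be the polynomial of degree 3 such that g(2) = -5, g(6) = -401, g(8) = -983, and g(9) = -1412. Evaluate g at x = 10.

Write g(x) = ax^3 + bx^2 + cx + d. Substituting each data point gives a linear system:
  8a + 4b + 2c + d = -5
  216a + 36b + 6c + d = -401
  512a + 64b + 8c + d = -983
  729a + 81b + 9c + d = -1412
Solving the system yields a = -2, b = 0, c = 5, d = 1.
So g(x) = -2x^3 + 5x + 1.
Then g(10) = -1949.

-1949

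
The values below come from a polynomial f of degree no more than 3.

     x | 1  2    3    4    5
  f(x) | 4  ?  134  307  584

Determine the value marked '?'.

41

The 4 known points determine the degree-3 polynomial uniquely.
Write f(x) = ax^3 + bx^2 + cx + d. Substituting each data point gives a linear system:
  a + b + c + d = 4
  27a + 9b + 3c + d = 134
  64a + 16b + 4c + d = 307
  125a + 25b + 5c + d = 584
Solving the system yields a = 4, b = 4, c = -3, d = -1.
So f(x) = 4x^3 + 4x^2 - 3x - 1.
Then f(2) = 41.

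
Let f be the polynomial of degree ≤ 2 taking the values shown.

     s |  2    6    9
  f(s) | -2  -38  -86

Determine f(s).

f(s) = -s^2 - s + 4

Using the Lagrange interpolation formula with nodes 2, 6, 9:
  L_0(s) = (s - 6)(s - 9) / 28
  L_1(s) = (s - 2)(s - 9) / -12
  L_2(s) = (s - 2)(s - 6) / 21
Then f(s) = -2·L_0(s) - 38·L_1(s) - 86·L_2(s).
Expanding and collecting terms gives f(s) = -s^2 - s + 4.
Check: f(2) = -2. ✓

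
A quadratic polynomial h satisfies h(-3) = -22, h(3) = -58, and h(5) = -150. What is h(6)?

-211

Write h(u) = au^2 + bu + c. Substituting each data point gives a linear system:
  9a - 3b + c = -22
  9a + 3b + c = -58
  25a + 5b + c = -150
Solving the system yields a = -5, b = -6, c = 5.
So h(u) = -5u^2 - 6u + 5.
Then h(6) = -211.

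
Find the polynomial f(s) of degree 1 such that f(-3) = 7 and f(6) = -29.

Write f(s) = as + b. Substituting each data point gives a linear system:
  -3a + b = 7
  6a + b = -29
Solving the system yields a = -4, b = -5.
So f(s) = -4s - 5.
Check: f(6) = -29. ✓

f(s) = -4s - 5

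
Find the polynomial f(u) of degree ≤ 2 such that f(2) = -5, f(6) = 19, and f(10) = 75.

Using the Lagrange interpolation formula with nodes 2, 6, 10:
  L_0(u) = (u - 6)(u - 10) / 32
  L_1(u) = (u - 2)(u - 10) / -16
  L_2(u) = (u - 2)(u - 6) / 32
Then f(u) = -5·L_0(u) + 19·L_1(u) + 75·L_2(u).
Expanding and collecting terms gives f(u) = u² - 2u - 5.
Check: f(6) = 19. ✓

f(u) = u^2 - 2u - 5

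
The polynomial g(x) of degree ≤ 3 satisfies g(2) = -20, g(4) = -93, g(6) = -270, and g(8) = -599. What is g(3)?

Forward differences of the values at x = 2, 4, 6, 8:
  g  : -20  -93  -270  -599
  Δ  : -73  -177  -329
  Δ^2: -104  -152
  Δ^3: -48
The third differences are constant, confirming degree 3.
Interpolating (Newton forward form) and evaluating at x = 3 gives g(3) = -93/2.

-93/2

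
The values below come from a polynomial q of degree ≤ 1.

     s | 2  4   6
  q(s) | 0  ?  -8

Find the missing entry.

On equispaced nodes a degree-1 polynomial has vanishing second forward difference, so
  q(2) - 2·q(4) + q(6) = 0.
Substituting the known values and solving for q(4):
  -2·q(4) = 8
  q(4) = -4.

-4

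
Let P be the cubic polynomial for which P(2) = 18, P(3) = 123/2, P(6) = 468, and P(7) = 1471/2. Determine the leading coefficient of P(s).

Write P(s) = as^3 + bs^2 + cs + d. Substituting each data point gives a linear system:
  8a + 4b + 2c + d = 18
  27a + 9b + 3c + d = 123/2
  216a + 36b + 6c + d = 468
  343a + 49b + 7c + d = 1471/2
Solving the system yields a = 2, b = 1, c = 1/2, d = -3.
So P(s) = 2s^3 + s^2 + (1/2)s - 3.
The leading coefficient is 2.

2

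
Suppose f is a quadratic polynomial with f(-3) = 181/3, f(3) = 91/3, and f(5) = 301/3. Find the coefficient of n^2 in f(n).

5

Write f(n) = an^2 + bn + c. Substituting each data point gives a linear system:
  9a - 3b + c = 181/3
  9a + 3b + c = 91/3
  25a + 5b + c = 301/3
Solving the system yields a = 5, b = -5, c = 1/3.
So f(n) = 5n² - 5n + 1/3.
The leading coefficient is 5.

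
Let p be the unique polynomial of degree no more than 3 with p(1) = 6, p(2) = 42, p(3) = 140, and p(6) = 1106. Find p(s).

Using the Lagrange interpolation formula with nodes 1, 2, 3, 6:
  L_0(s) = (s - 2)(s - 3)(s - 6) / -10
  L_1(s) = (s - 1)(s - 3)(s - 6) / 4
  L_2(s) = (s - 1)(s - 2)(s - 6) / -6
  L_3(s) = (s - 1)(s - 2)(s - 3) / 60
Then p(s) = 6·L_0(s) + 42·L_1(s) + 140·L_2(s) + 1106·L_3(s).
Expanding and collecting terms gives p(s) = 5s³ + s² - 2s + 2.
Check: p(3) = 140. ✓

p(s) = 5s^3 + s^2 - 2s + 2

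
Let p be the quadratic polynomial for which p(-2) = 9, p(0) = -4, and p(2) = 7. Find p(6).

Using the Lagrange interpolation formula with nodes -2, 0, 2:
  L_0(n) = n(n - 2) / 8
  L_1(n) = (n + 2)(n - 2) / -4
  L_2(n) = (n + 2)n / 8
Then p(n) = 9·L_0(n) - 4·L_1(n) + 7·L_2(n).
Expanding and collecting terms gives p(n) = 3n^2 - (1/2)n - 4.
Evaluating at n = 6: p(6) = 101.

101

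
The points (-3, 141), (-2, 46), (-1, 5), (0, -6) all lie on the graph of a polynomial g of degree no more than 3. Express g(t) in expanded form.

Using the Lagrange interpolation formula with nodes -3, -2, -1, 0:
  L_0(t) = (t + 2)(t + 1)t / -6
  L_1(t) = (t + 3)(t + 1)t / 2
  L_2(t) = (t + 3)(t + 2)t / -2
  L_3(t) = (t + 3)(t + 2)(t + 1) / 6
Then g(t) = 141·L_0(t) + 46·L_1(t) + 5·L_2(t) - 6·L_3(t).
Expanding and collecting terms gives g(t) = -4t^3 + 3t^2 - 4t - 6.
Check: g(-3) = 141. ✓

g(t) = -4t^3 + 3t^2 - 4t - 6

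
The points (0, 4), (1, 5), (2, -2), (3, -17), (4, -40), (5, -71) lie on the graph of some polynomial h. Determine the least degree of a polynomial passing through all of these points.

Forward differences of the values at u = 0, 1, 2, 3, 4, 5:
  h  : 4  5  -2  -17  -40  -71
  Δ  : 1  -7  -15  -23  -31
  Δ^2: -8  -8  -8  -8
  Δ^3: 0  0  0
  Δ^4: 0  0
  Δ^5: 0
The second differences are constant (-8) and nonzero, while all higher differences vanish, so the minimal degree is 2.

2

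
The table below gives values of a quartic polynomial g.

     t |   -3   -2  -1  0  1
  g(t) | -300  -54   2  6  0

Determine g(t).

Write g(t) = at^4 + bt^3 + ct^2 + dt + e. Substituting each data point gives a linear system:
  81a - 27b + 9c - 3d + e = -300
  16a - 8b + 4c - 2d + e = -54
  a - b + c - d + e = 2
  e = 6
  a + b + c + d + e = 0
Solving the system yields a = -4, b = -1, c = -1, d = 0, e = 6.
So g(t) = -4t⁴ - t³ - t² + 6.
Check: g(0) = 6. ✓

g(t) = -4t^4 - t^3 - t^2 + 6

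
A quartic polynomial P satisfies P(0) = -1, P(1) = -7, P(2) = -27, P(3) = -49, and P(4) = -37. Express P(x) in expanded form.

P(x) = x^4 - 4x^3 - 2x^2 - x - 1

Using the Lagrange interpolation formula with nodes 0, 1, 2, 3, 4:
  L_0(x) = (x - 1)(x - 2)(x - 3)(x - 4) / 24
  L_1(x) = x(x - 2)(x - 3)(x - 4) / -6
  L_2(x) = x(x - 1)(x - 3)(x - 4) / 4
  L_3(x) = x(x - 1)(x - 2)(x - 4) / -6
  L_4(x) = x(x - 1)(x - 2)(x - 3) / 24
Then P(x) = -1·L_0(x) - 7·L_1(x) - 27·L_2(x) - 49·L_3(x) - 37·L_4(x).
Expanding and collecting terms gives P(x) = x^4 - 4x^3 - 2x^2 - x - 1.
Check: P(1) = -7. ✓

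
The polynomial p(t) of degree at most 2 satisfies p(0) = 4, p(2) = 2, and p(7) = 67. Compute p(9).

Write p(t) = at^2 + bt + c. Substituting each data point gives a linear system:
  c = 4
  4a + 2b + c = 2
  49a + 7b + c = 67
Solving the system yields a = 2, b = -5, c = 4.
So p(t) = 2t² - 5t + 4.
Then p(9) = 121.

121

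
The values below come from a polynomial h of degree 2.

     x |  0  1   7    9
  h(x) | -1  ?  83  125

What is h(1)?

The 3 known points determine the degree-2 polynomial uniquely.
Write h(x) = ax^2 + bx + c. Substituting each data point gives a linear system:
  c = -1
  49a + 7b + c = 83
  81a + 9b + c = 125
Solving the system yields a = 1, b = 5, c = -1.
So h(x) = x^2 + 5x - 1.
Then h(1) = 5.

5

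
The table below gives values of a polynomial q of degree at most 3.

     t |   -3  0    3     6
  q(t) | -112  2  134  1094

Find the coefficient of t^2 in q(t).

1

Write q(t) = at^3 + bt^2 + ct + d. Substituting each data point gives a linear system:
  -27a + 9b - 3c + d = -112
  d = 2
  27a + 9b + 3c + d = 134
  216a + 36b + 6c + d = 1094
Solving the system yields a = 5, b = 1, c = -4, d = 2.
So q(t) = 5t³ + t² - 4t + 2.
The coefficient of t^2 is 1.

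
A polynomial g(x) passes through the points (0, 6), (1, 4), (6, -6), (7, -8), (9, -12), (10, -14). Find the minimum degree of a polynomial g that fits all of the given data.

1

Divided differences on the nodes 0, 1, 6, 7, 9, 10:
  order 0: 6  4  -6  -8  -12  -14
  order 1: -2  -2  -2  -2  -2
  order 2: 0  0  0  0
  order 3: 0  0  0
  order 4: 0  0
  order 5: 0
The order-1 divided differences are all -2 (nonzero) and every higher order vanishes, so the data lies on a polynomial of degree exactly 1.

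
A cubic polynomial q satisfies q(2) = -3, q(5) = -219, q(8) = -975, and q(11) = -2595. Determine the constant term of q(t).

1

Write q(t) = at^3 + bt^2 + ct + d. Substituting each data point gives a linear system:
  8a + 4b + 2c + d = -3
  125a + 25b + 5c + d = -219
  512a + 64b + 8c + d = -975
  1331a + 121b + 11c + d = -2595
Solving the system yields a = -2, b = 0, c = 6, d = 1.
So q(t) = -2t^3 + 6t + 1.
The constant term is 1.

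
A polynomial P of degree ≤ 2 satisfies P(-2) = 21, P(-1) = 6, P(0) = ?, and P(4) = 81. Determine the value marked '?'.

The 3 known points determine the degree-2 polynomial uniquely.
Write P(t) = at^2 + bt + c. Substituting each data point gives a linear system:
  4a - 2b + c = 21
  a - b + c = 6
  16a + 4b + c = 81
Solving the system yields a = 5, b = 0, c = 1.
So P(t) = 5t^2 + 1.
Then P(0) = 1.

1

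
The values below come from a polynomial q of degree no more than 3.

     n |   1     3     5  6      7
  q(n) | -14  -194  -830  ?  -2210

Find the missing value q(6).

The 4 known points determine the degree-3 polynomial uniquely.
Write q(n) = an^3 + bn^2 + cn + d. Substituting each data point gives a linear system:
  a + b + c + d = -14
  27a + 9b + 3c + d = -194
  125a + 25b + 5c + d = -830
  343a + 49b + 7c + d = -2210
Solving the system yields a = -6, b = -3, c = 0, d = -5.
So q(n) = -6n³ - 3n² - 5.
Then q(6) = -1409.

-1409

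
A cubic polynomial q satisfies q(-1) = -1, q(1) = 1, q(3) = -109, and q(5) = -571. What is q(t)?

q(t) = -5t^3 + t^2 + 6t - 1

Using the Lagrange interpolation formula with nodes -1, 1, 3, 5:
  L_0(t) = (t - 1)(t - 3)(t - 5) / -48
  L_1(t) = (t + 1)(t - 3)(t - 5) / 16
  L_2(t) = (t + 1)(t - 1)(t - 5) / -16
  L_3(t) = (t + 1)(t - 1)(t - 3) / 48
Then q(t) = -1·L_0(t) + 1·L_1(t) - 109·L_2(t) - 571·L_3(t).
Expanding and collecting terms gives q(t) = -5t^3 + t^2 + 6t - 1.
Check: q(-1) = -1. ✓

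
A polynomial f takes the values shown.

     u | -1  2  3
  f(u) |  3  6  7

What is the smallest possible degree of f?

Divided differences on the nodes -1, 2, 3:
  order 0: 3  6  7
  order 1: 1  1
  order 2: 0
The order-1 divided differences are all 1 (nonzero) and every higher order vanishes, so the data lies on a polynomial of degree exactly 1.

1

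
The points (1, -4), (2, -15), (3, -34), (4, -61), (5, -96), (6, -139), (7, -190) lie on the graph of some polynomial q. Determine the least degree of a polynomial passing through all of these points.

Forward differences of the values at n = 1, 2, 3, 4, 5, 6, 7:
  q  : -4  -15  -34  -61  -96  -139  -190
  Δ  : -11  -19  -27  -35  -43  -51
  Δ^2: -8  -8  -8  -8  -8
  Δ^3: 0  0  0  0
  Δ^4: 0  0  0
  Δ^5: 0  0
  Δ^6: 0
The second differences are constant (-8) and nonzero, while all higher differences vanish, so the minimal degree is 2.

2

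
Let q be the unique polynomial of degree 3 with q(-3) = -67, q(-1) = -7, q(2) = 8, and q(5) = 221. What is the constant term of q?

Write q(t) = at^3 + bt^2 + ct + d. Substituting each data point gives a linear system:
  -27a + 9b - 3c + d = -67
  -a + b - c + d = -7
  8a + 4b + 2c + d = 8
  125a + 25b + 5c + d = 221
Solving the system yields a = 2, b = -1, c = 0, d = -4.
So q(t) = 2t^3 - t^2 - 4.
The constant term is -4.

-4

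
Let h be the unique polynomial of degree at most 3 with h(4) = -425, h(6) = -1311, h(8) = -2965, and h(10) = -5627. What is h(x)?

h(x) = -5x^3 - 6x^2 - 3x + 3

Write h(x) = ax^3 + bx^2 + cx + d. Substituting each data point gives a linear system:
  64a + 16b + 4c + d = -425
  216a + 36b + 6c + d = -1311
  512a + 64b + 8c + d = -2965
  1000a + 100b + 10c + d = -5627
Solving the system yields a = -5, b = -6, c = -3, d = 3.
So h(x) = -5x³ - 6x² - 3x + 3.
Check: h(6) = -1311. ✓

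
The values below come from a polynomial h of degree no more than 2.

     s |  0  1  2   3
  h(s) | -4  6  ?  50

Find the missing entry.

24

On equispaced nodes a degree-2 polynomial has vanishing third forward difference, so
  - h(0) + 3·h(1) - 3·h(2) + h(3) = 0.
Substituting the known values and solving for h(2):
  -3·h(2) = -72
  h(2) = 24.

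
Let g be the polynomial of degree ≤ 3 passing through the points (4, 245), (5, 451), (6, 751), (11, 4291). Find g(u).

g(u) = 3u^3 + 2u^2 + 5u + 1

Using the Lagrange interpolation formula with nodes 4, 5, 6, 11:
  L_0(u) = (u - 5)(u - 6)(u - 11) / -14
  L_1(u) = (u - 4)(u - 6)(u - 11) / 6
  L_2(u) = (u - 4)(u - 5)(u - 11) / -10
  L_3(u) = (u - 4)(u - 5)(u - 6) / 210
Then g(u) = 245·L_0(u) + 451·L_1(u) + 751·L_2(u) + 4291·L_3(u).
Expanding and collecting terms gives g(u) = 3u^3 + 2u^2 + 5u + 1.
Check: g(6) = 751. ✓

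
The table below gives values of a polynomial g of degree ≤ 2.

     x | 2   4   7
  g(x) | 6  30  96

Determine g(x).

Write g(x) = ax^2 + bx + c. Substituting each data point gives a linear system:
  4a + 2b + c = 6
  16a + 4b + c = 30
  49a + 7b + c = 96
Solving the system yields a = 2, b = 0, c = -2.
So g(x) = 2x^2 - 2.
Check: g(7) = 96. ✓

g(x) = 2x^2 - 2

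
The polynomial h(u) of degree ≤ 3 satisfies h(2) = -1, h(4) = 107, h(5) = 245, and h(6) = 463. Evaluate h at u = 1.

-7

Write h(u) = au^3 + bu^2 + cu + d. Substituting each data point gives a linear system:
  8a + 4b + 2c + d = -1
  64a + 16b + 4c + d = 107
  125a + 25b + 5c + d = 245
  216a + 36b + 6c + d = 463
Solving the system yields a = 3, b = -5, c = 0, d = -5.
So h(u) = 3u^3 - 5u^2 - 5.
Then h(1) = -7.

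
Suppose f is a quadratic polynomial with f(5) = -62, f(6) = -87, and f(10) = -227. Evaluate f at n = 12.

Write f(n) = an^2 + bn + c. Substituting each data point gives a linear system:
  25a + 5b + c = -62
  36a + 6b + c = -87
  100a + 10b + c = -227
Solving the system yields a = -2, b = -3, c = 3.
So f(n) = -2n^2 - 3n + 3.
Then f(12) = -321.

-321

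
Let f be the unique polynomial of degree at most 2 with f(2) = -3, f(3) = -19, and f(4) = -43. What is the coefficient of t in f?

Write f(t) = at^2 + bt + c. Substituting each data point gives a linear system:
  4a + 2b + c = -3
  9a + 3b + c = -19
  16a + 4b + c = -43
Solving the system yields a = -4, b = 4, c = 5.
So f(t) = -4t^2 + 4t + 5.
The coefficient of t is 4.

4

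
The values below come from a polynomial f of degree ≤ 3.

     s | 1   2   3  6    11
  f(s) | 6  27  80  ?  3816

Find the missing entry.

611

The 4 known points determine the degree-3 polynomial uniquely.
Write f(s) = as^3 + bs^2 + cs + d. Substituting each data point gives a linear system:
  a + b + c + d = 6
  8a + 4b + 2c + d = 27
  27a + 9b + 3c + d = 80
  1331a + 121b + 11c + d = 3816
Solving the system yields a = 3, b = -2, c = 6, d = -1.
So f(s) = 3s^3 - 2s^2 + 6s - 1.
Then f(6) = 611.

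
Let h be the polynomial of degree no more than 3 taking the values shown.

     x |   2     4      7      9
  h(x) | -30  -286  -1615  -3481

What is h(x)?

h(x) = -5x^3 + 2x^2 + 2

Write h(x) = ax^3 + bx^2 + cx + d. Substituting each data point gives a linear system:
  8a + 4b + 2c + d = -30
  64a + 16b + 4c + d = -286
  343a + 49b + 7c + d = -1615
  729a + 81b + 9c + d = -3481
Solving the system yields a = -5, b = 2, c = 0, d = 2.
So h(x) = -5x³ + 2x² + 2.
Check: h(2) = -30. ✓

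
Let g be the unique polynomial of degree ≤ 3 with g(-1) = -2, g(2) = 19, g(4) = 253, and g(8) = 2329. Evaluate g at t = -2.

-41

Using the Lagrange interpolation formula with nodes -1, 2, 4, 8:
  L_0(t) = (t - 2)(t - 4)(t - 8) / -135
  L_1(t) = (t + 1)(t - 4)(t - 8) / 36
  L_2(t) = (t + 1)(t - 2)(t - 8) / -40
  L_3(t) = (t + 1)(t - 2)(t - 4) / 216
Then g(t) = -2·L_0(t) + 19·L_1(t) + 253·L_2(t) + 2329·L_3(t).
Expanding and collecting terms gives g(t) = 5t^3 - 3t^2 - 5t + 1.
Evaluating at t = -2: g(-2) = -41.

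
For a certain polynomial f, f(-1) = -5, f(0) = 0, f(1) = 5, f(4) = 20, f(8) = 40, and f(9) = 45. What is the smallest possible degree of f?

Divided differences on the nodes -1, 0, 1, 4, 8, 9:
  order 0: -5  0  5  20  40  45
  order 1: 5  5  5  5  5
  order 2: 0  0  0  0
  order 3: 0  0  0
  order 4: 0  0
  order 5: 0
The order-1 divided differences are all 5 (nonzero) and every higher order vanishes, so the data lies on a polynomial of degree exactly 1.

1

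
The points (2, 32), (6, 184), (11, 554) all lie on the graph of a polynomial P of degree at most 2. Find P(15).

Write P(x) = ax^2 + bx + c. Substituting each data point gives a linear system:
  4a + 2b + c = 32
  36a + 6b + c = 184
  121a + 11b + c = 554
Solving the system yields a = 4, b = 6, c = 4.
So P(x) = 4x² + 6x + 4.
Then P(15) = 994.

994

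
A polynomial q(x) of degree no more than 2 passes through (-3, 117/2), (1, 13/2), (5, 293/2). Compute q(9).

957/2

Using the Lagrange interpolation formula with nodes -3, 1, 5:
  L_0(x) = (x - 1)(x - 5) / 32
  L_1(x) = (x + 3)(x - 5) / -16
  L_2(x) = (x + 3)(x - 1) / 32
Then q(x) = 117/2·L_0(x) + 13/2·L_1(x) + 293/2·L_2(x).
Expanding and collecting terms gives q(x) = 6x^2 - x + 3/2.
Evaluating at x = 9: q(9) = 957/2.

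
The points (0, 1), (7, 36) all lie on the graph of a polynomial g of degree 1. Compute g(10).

51

Using the Lagrange interpolation formula with nodes 0, 7:
  L_0(s) = (s - 7) / -7
  L_1(s) = s / 7
Then g(s) = 1·L_0(s) + 36·L_1(s).
Expanding and collecting terms gives g(s) = 5s + 1.
Evaluating at s = 10: g(10) = 51.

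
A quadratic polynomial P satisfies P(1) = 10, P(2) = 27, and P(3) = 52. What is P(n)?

P(n) = 4n^2 + 5n + 1

Write P(n) = an^2 + bn + c. Substituting each data point gives a linear system:
  a + b + c = 10
  4a + 2b + c = 27
  9a + 3b + c = 52
Solving the system yields a = 4, b = 5, c = 1.
So P(n) = 4n² + 5n + 1.
Check: P(3) = 52. ✓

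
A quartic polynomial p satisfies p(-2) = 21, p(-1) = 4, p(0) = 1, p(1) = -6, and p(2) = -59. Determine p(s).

Write p(s) = as^4 + bs^3 + cs^2 + ds + e. Substituting each data point gives a linear system:
  16a - 8b + 4c - 2d + e = 21
  a - b + c - d + e = 4
  e = 1
  a + b + c + d + e = -6
  16a + 8b + 4c + 2d + e = -59
Solving the system yields a = -1, b = -5, c = -1, d = 0, e = 1.
So p(s) = -s^4 - 5s^3 - s^2 + 1.
Check: p(-2) = 21. ✓

p(s) = -s^4 - 5s^3 - s^2 + 1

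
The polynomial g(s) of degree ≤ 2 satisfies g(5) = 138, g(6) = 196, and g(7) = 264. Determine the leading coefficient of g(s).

5

Write g(s) = as^2 + bs + c. Substituting each data point gives a linear system:
  25a + 5b + c = 138
  36a + 6b + c = 196
  49a + 7b + c = 264
Solving the system yields a = 5, b = 3, c = -2.
So g(s) = 5s^2 + 3s - 2.
The leading coefficient is 5.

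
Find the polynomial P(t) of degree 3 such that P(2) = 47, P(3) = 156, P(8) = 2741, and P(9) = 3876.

Write P(t) = at^3 + bt^2 + ct + d. Substituting each data point gives a linear system:
  8a + 4b + 2c + d = 47
  27a + 9b + 3c + d = 156
  512a + 64b + 8c + d = 2741
  729a + 81b + 9c + d = 3876
Solving the system yields a = 5, b = 3, c = -1, d = -3.
So P(t) = 5t^3 + 3t^2 - t - 3.
Check: P(8) = 2741. ✓

P(t) = 5t^3 + 3t^2 - t - 3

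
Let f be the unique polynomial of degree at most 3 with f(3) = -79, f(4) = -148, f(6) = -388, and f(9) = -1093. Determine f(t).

f(t) = -t^3 - 4t^2 - 4t - 4

Write f(t) = at^3 + bt^2 + ct + d. Substituting each data point gives a linear system:
  27a + 9b + 3c + d = -79
  64a + 16b + 4c + d = -148
  216a + 36b + 6c + d = -388
  729a + 81b + 9c + d = -1093
Solving the system yields a = -1, b = -4, c = -4, d = -4.
So f(t) = -t^3 - 4t^2 - 4t - 4.
Check: f(9) = -1093. ✓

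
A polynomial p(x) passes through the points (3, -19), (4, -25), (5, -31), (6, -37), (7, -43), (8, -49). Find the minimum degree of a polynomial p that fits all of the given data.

1

Forward differences of the values at x = 3, 4, 5, 6, 7, 8:
  p  : -19  -25  -31  -37  -43  -49
  Δ  : -6  -6  -6  -6  -6
  Δ^2: 0  0  0  0
  Δ^3: 0  0  0
  Δ^4: 0  0
  Δ^5: 0
The first differences are constant (-6) and nonzero, while all higher differences vanish, so the minimal degree is 1.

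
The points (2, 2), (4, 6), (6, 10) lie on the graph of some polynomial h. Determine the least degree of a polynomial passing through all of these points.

1

Forward differences of the values at x = 2, 4, 6:
  h  : 2  6  10
  Δ  : 4  4
  Δ^2: 0
The first differences are constant (4) and nonzero, while all higher differences vanish, so the minimal degree is 1.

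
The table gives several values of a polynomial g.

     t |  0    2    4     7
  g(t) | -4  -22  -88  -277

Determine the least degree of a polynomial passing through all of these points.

2

Divided differences on the nodes 0, 2, 4, 7:
  order 0: -4  -22  -88  -277
  order 1: -9  -33  -63
  order 2: -6  -6
  order 3: 0
The order-2 divided differences are all -6 (nonzero) and every higher order vanishes, so the data lies on a polynomial of degree exactly 2.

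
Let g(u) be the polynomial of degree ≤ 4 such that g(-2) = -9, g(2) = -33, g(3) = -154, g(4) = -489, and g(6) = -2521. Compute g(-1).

Write g(u) = au^4 + bu^3 + cu^2 + du + e. Substituting each data point gives a linear system:
  16a - 8b + 4c - 2d + e = -9
  16a + 8b + 4c + 2d + e = -33
  81a + 27b + 9c + 3d + e = -154
  256a + 64b + 16c + 4d + e = -489
  1296a + 216b + 36c + 6d + e = -2521
Solving the system yields a = -2, b = 0, c = 3, d = -6, e = -1.
So g(u) = -2u^4 + 3u^2 - 6u - 1.
Then g(-1) = 6.

6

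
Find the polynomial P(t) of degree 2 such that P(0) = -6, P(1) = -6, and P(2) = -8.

P(t) = -t^2 + t - 6

Write P(t) = at^2 + bt + c. Substituting each data point gives a linear system:
  c = -6
  a + b + c = -6
  4a + 2b + c = -8
Solving the system yields a = -1, b = 1, c = -6.
So P(t) = -t^2 + t - 6.
Check: P(0) = -6. ✓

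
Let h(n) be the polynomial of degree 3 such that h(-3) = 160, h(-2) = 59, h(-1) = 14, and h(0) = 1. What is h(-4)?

341

Write h(n) = an^3 + bn^2 + cn + d. Substituting each data point gives a linear system:
  -27a + 9b - 3c + d = 160
  -8a + 4b - 2c + d = 59
  -a + b - c + d = 14
  d = 1
Solving the system yields a = -4, b = 4, c = -5, d = 1.
So h(n) = -4n^3 + 4n^2 - 5n + 1.
Then h(-4) = 341.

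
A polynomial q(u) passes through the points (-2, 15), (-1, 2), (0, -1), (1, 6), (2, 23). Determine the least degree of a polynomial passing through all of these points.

Forward differences of the values at u = -2, -1, 0, 1, 2:
  q  : 15  2  -1  6  23
  Δ  : -13  -3  7  17
  Δ^2: 10  10  10
  Δ^3: 0  0
  Δ^4: 0
The second differences are constant (10) and nonzero, while all higher differences vanish, so the minimal degree is 2.

2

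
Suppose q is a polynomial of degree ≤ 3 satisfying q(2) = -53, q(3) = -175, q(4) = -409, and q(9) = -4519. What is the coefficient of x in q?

2

Write q(x) = ax^3 + bx^2 + cx + d. Substituting each data point gives a linear system:
  8a + 4b + 2c + d = -53
  27a + 9b + 3c + d = -175
  64a + 16b + 4c + d = -409
  729a + 81b + 9c + d = -4519
Solving the system yields a = -6, b = -2, c = 2, d = -1.
So q(x) = -6x³ - 2x² + 2x - 1.
The coefficient of x is 2.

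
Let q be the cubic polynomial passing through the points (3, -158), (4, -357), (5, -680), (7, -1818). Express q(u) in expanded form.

q(u) = -5u^3 - 2u^2 - 5

Write q(u) = au^3 + bu^2 + cu + d. Substituting each data point gives a linear system:
  27a + 9b + 3c + d = -158
  64a + 16b + 4c + d = -357
  125a + 25b + 5c + d = -680
  343a + 49b + 7c + d = -1818
Solving the system yields a = -5, b = -2, c = 0, d = -5.
So q(u) = -5u³ - 2u² - 5.
Check: q(3) = -158. ✓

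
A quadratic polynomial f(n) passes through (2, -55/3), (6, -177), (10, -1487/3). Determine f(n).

f(n) = -5n^2 + (1/3)n + 1

Write f(n) = an^2 + bn + c. Substituting each data point gives a linear system:
  4a + 2b + c = -55/3
  36a + 6b + c = -177
  100a + 10b + c = -1487/3
Solving the system yields a = -5, b = 1/3, c = 1.
So f(n) = -5n^2 + (1/3)n + 1.
Check: f(10) = -1487/3. ✓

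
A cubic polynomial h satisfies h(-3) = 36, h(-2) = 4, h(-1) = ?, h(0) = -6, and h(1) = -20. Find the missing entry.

-4

The 4 known points determine the degree-3 polynomial uniquely.
Write h(x) = ax^3 + bx^2 + cx + d. Substituting each data point gives a linear system:
  -27a + 9b - 3c + d = 36
  -8a + 4b - 2c + d = 4
  d = -6
  a + b + c + d = -20
Solving the system yields a = -3, b = -6, c = -5, d = -6.
So h(x) = -3x³ - 6x² - 5x - 6.
Then h(-1) = -4.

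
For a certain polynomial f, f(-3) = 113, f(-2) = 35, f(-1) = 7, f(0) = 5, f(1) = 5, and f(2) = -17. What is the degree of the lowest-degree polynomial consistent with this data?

Forward differences of the values at n = -3, -2, -1, 0, 1, 2:
  f  : 113  35  7  5  5  -17
  Δ  : -78  -28  -2  0  -22
  Δ^2: 50  26  2  -22
  Δ^3: -24  -24  -24
  Δ^4: 0  0
  Δ^5: 0
The third differences are constant (-24) and nonzero, while all higher differences vanish, so the minimal degree is 3.

3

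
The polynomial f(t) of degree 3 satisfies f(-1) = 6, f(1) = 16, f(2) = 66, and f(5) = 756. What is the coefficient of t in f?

0

Write f(t) = at^3 + bt^2 + ct + d. Substituting each data point gives a linear system:
  -a + b - c + d = 6
  a + b + c + d = 16
  8a + 4b + 2c + d = 66
  125a + 25b + 5c + d = 756
Solving the system yields a = 5, b = 5, c = 0, d = 6.
So f(t) = 5t^3 + 5t^2 + 6.
The coefficient of t is 0.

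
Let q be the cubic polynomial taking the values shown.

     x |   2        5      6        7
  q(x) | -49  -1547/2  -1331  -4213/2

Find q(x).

q(x) = -6x^3 - x^2 - (1/2)x + 4

Using the Lagrange interpolation formula with nodes 2, 5, 6, 7:
  L_0(x) = (x - 5)(x - 6)(x - 7) / -60
  L_1(x) = (x - 2)(x - 6)(x - 7) / 6
  L_2(x) = (x - 2)(x - 5)(x - 7) / -4
  L_3(x) = (x - 2)(x - 5)(x - 6) / 10
Then q(x) = -49·L_0(x) - 1547/2·L_1(x) - 1331·L_2(x) - 4213/2·L_3(x).
Expanding and collecting terms gives q(x) = -6x^3 - x^2 - (1/2)x + 4.
Check: q(7) = -4213/2. ✓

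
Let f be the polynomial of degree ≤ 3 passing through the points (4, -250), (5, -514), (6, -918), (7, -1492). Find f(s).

f(s) = -5s^3 + 5s^2 - 4s + 6

Using the Lagrange interpolation formula with nodes 4, 5, 6, 7:
  L_0(s) = (s - 5)(s - 6)(s - 7) / -6
  L_1(s) = (s - 4)(s - 6)(s - 7) / 2
  L_2(s) = (s - 4)(s - 5)(s - 7) / -2
  L_3(s) = (s - 4)(s - 5)(s - 6) / 6
Then f(s) = -250·L_0(s) - 514·L_1(s) - 918·L_2(s) - 1492·L_3(s).
Expanding and collecting terms gives f(s) = -5s³ + 5s² - 4s + 6.
Check: f(4) = -250. ✓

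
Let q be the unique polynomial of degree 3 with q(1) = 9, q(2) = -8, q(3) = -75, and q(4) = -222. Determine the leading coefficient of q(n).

Write q(n) = an^3 + bn^2 + cn + d. Substituting each data point gives a linear system:
  a + b + c + d = 9
  8a + 4b + 2c + d = -8
  27a + 9b + 3c + d = -75
  64a + 16b + 4c + d = -222
Solving the system yields a = -5, b = 5, c = 3, d = 6.
So q(n) = -5n^3 + 5n^2 + 3n + 6.
The leading coefficient is -5.

-5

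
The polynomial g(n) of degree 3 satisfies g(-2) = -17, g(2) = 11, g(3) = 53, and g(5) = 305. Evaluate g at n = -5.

Using the Lagrange interpolation formula with nodes -2, 2, 3, 5:
  L_0(n) = (n - 2)(n - 3)(n - 5) / -140
  L_1(n) = (n + 2)(n - 3)(n - 5) / 12
  L_2(n) = (n + 2)(n - 2)(n - 5) / -10
  L_3(n) = (n + 2)(n - 2)(n - 3) / 42
Then g(n) = -17·L_0(n) + 11·L_1(n) + 53·L_2(n) + 305·L_3(n).
Expanding and collecting terms gives g(n) = 3n³ - 2n² - 5n + 5.
Evaluating at n = -5: g(-5) = -395.

-395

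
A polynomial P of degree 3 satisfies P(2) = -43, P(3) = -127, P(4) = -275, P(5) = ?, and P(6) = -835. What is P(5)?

-505

The 4 known points determine the degree-3 polynomial uniquely.
Write P(s) = as^3 + bs^2 + cs + d. Substituting each data point gives a linear system:
  8a + 4b + 2c + d = -43
  27a + 9b + 3c + d = -127
  64a + 16b + 4c + d = -275
  216a + 36b + 6c + d = -835
Solving the system yields a = -3, b = -5, c = -2, d = 5.
So P(s) = -3s³ - 5s² - 2s + 5.
Then P(5) = -505.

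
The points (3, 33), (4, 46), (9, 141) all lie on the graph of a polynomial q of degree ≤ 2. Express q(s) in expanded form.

q(s) = s^2 + 6s + 6

Write q(s) = as^2 + bs + c. Substituting each data point gives a linear system:
  9a + 3b + c = 33
  16a + 4b + c = 46
  81a + 9b + c = 141
Solving the system yields a = 1, b = 6, c = 6.
So q(s) = s² + 6s + 6.
Check: q(9) = 141. ✓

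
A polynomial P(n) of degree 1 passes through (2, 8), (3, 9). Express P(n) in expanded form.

Write P(n) = an + b. Substituting each data point gives a linear system:
  2a + b = 8
  3a + b = 9
Solving the system yields a = 1, b = 6.
So P(n) = n + 6.
Check: P(2) = 8. ✓

P(n) = n + 6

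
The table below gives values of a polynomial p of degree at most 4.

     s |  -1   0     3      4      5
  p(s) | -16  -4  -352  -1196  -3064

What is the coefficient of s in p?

-2

Write p(s) = as^4 + bs^3 + cs^2 + ds + e. Substituting each data point gives a linear system:
  a - b + c - d + e = -16
  e = -4
  81a + 27b + 9c + 3d + e = -352
  256a + 64b + 16c + 4d + e = -1196
  625a + 125b + 25c + 5d + e = -3064
Solving the system yields a = -6, b = 6, c = -2, d = -2, e = -4.
So p(s) = -6s⁴ + 6s³ - 2s² - 2s - 4.
The coefficient of s is -2.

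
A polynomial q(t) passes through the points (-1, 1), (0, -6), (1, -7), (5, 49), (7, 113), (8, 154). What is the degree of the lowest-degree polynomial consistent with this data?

Divided differences on the nodes -1, 0, 1, 5, 7, 8:
  order 0: 1  -6  -7  49  113  154
  order 1: -7  -1  14  32  41
  order 2: 3  3  3  3
  order 3: 0  0  0
  order 4: 0  0
  order 5: 0
The order-2 divided differences are all 3 (nonzero) and every higher order vanishes, so the data lies on a polynomial of degree exactly 2.

2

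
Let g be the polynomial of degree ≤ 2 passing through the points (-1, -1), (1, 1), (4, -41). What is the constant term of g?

3

Write g(t) = at^2 + bt + c. Substituting each data point gives a linear system:
  a - b + c = -1
  a + b + c = 1
  16a + 4b + c = -41
Solving the system yields a = -3, b = 1, c = 3.
So g(t) = -3t^2 + t + 3.
The constant term is 3.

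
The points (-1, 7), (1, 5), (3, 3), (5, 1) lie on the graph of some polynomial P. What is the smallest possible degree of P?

1

Forward differences of the values at s = -1, 1, 3, 5:
  P  : 7  5  3  1
  Δ  : -2  -2  -2
  Δ^2: 0  0
  Δ^3: 0
The first differences are constant (-2) and nonzero, while all higher differences vanish, so the minimal degree is 1.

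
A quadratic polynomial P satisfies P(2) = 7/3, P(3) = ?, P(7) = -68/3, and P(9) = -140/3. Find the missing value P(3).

4/3

The 3 known points determine the degree-2 polynomial uniquely.
Write P(u) = au^2 + bu + c. Substituting each data point gives a linear system:
  4a + 2b + c = 7/3
  49a + 7b + c = -68/3
  81a + 9b + c = -140/3
Solving the system yields a = -1, b = 4, c = -5/3.
So P(u) = -u² + 4u - 5/3.
Then P(3) = 4/3.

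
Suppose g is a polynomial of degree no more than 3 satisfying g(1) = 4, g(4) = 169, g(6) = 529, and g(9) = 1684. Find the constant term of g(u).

Write g(u) = au^3 + bu^2 + cu + d. Substituting each data point gives a linear system:
  a + b + c + d = 4
  64a + 16b + 4c + d = 169
  216a + 36b + 6c + d = 529
  729a + 81b + 9c + d = 1684
Solving the system yields a = 2, b = 3, c = -2, d = 1.
So g(u) = 2u^3 + 3u^2 - 2u + 1.
The constant term is 1.

1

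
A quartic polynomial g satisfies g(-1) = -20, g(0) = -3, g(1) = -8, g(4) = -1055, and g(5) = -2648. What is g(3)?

-324

Using the Lagrange interpolation formula with nodes -1, 0, 1, 4, 5:
  L_0(s) = s(s - 1)(s - 4)(s - 5) / 60
  L_1(s) = (s + 1)(s - 1)(s - 4)(s - 5) / -20
  L_2(s) = (s + 1)s(s - 4)(s - 5) / 24
  L_3(s) = (s + 1)s(s - 1)(s - 5) / -60
  L_4(s) = (s + 1)s(s - 1)(s - 4) / 120
Then g(s) = -20·L_0(s) - 3·L_1(s) - 8·L_2(s) - 1055·L_3(s) - 2648·L_4(s).
Expanding and collecting terms gives g(s) = -5s^4 + 5s^3 - 6s^2 + s - 3.
Evaluating at s = 3: g(3) = -324.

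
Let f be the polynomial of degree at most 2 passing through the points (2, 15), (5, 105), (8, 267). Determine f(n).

f(n) = 4n^2 + 2n - 5

Write f(n) = an^2 + bn + c. Substituting each data point gives a linear system:
  4a + 2b + c = 15
  25a + 5b + c = 105
  64a + 8b + c = 267
Solving the system yields a = 4, b = 2, c = -5.
So f(n) = 4n² + 2n - 5.
Check: f(2) = 15. ✓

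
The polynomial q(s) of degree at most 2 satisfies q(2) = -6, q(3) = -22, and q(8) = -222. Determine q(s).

Using the Lagrange interpolation formula with nodes 2, 3, 8:
  L_0(s) = (s - 3)(s - 8) / 6
  L_1(s) = (s - 2)(s - 8) / -5
  L_2(s) = (s - 2)(s - 3) / 30
Then q(s) = -6·L_0(s) - 22·L_1(s) - 222·L_2(s).
Expanding and collecting terms gives q(s) = -4s^2 + 4s + 2.
Check: q(8) = -222. ✓

q(s) = -4s^2 + 4s + 2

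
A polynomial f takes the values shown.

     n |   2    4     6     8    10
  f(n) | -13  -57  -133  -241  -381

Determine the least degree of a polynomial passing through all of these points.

Forward differences of the values at n = 2, 4, 6, 8, 10:
  f  : -13  -57  -133  -241  -381
  Δ  : -44  -76  -108  -140
  Δ^2: -32  -32  -32
  Δ^3: 0  0
  Δ^4: 0
The second differences are constant (-32) and nonzero, while all higher differences vanish, so the minimal degree is 2.

2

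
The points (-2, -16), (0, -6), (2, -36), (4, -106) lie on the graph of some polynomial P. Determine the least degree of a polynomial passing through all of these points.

Forward differences of the values at n = -2, 0, 2, 4:
  P  : -16  -6  -36  -106
  Δ  : 10  -30  -70
  Δ^2: -40  -40
  Δ^3: 0
The second differences are constant (-40) and nonzero, while all higher differences vanish, so the minimal degree is 2.

2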